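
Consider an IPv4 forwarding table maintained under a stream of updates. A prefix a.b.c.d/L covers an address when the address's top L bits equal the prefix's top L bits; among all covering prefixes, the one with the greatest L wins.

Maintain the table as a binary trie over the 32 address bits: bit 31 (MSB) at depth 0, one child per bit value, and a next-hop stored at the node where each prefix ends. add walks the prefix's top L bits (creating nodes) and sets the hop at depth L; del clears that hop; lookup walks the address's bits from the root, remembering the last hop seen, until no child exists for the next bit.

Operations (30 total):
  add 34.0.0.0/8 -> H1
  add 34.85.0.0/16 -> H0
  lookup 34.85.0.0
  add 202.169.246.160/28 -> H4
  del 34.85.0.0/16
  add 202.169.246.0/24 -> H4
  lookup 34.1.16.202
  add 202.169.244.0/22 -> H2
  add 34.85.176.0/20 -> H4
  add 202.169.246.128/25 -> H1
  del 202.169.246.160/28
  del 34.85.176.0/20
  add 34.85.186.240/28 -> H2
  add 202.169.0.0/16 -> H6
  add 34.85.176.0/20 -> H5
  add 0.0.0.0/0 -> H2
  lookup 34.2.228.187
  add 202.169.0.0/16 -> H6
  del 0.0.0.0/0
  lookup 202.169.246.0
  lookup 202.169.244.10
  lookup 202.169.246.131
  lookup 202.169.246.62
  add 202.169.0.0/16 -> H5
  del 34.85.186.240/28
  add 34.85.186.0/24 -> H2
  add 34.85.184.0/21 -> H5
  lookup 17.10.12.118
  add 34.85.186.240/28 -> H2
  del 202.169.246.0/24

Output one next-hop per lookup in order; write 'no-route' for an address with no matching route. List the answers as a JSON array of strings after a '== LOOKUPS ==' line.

Apply in order:
  + 34.0.0.0/8 (H1) depth=8
  + 34.85.0.0/16 (H0) depth=16
  lookup 34.85.0.0: bits 0010001001010101 walk d0:-→d1:-→d2:-→d3:-→d4:-→d5:-→d6:-→d7:-→d8:H1→d9:-→d10:-→d11:-→d12:-→d13:-→d14:-→d15:-→d16:H0 -> H0
  + 202.169.246.160/28 (H4) depth=28
  - 34.85.0.0/16 clear@16
  + 202.169.246.0/24 (H4) depth=24
  lookup 34.1.16.202: bits 001000100 walk d0:-→d1:-→d2:-→d3:-→d4:-→d5:-→d6:-→d7:-→d8:H1→d9:- -> H1
  + 202.169.244.0/22 (H2) depth=22
  + 34.85.176.0/20 (H4) depth=20
  + 202.169.246.128/25 (H1) depth=25
  - 202.169.246.160/28 clear@28
  - 34.85.176.0/20 clear@20
  + 34.85.186.240/28 (H2) depth=28
  + 202.169.0.0/16 (H6) depth=16
  + 34.85.176.0/20 (H5) depth=20
  + 0.0.0.0/0 (H2) depth=0
  lookup 34.2.228.187: bits 001000100 walk d0:H2→d1:-→d2:-→d3:-→d4:-→d5:-→d6:-→d7:-→d8:H1→d9:- -> H1
  + 202.169.0.0/16 (H6) depth=16
  - 0.0.0.0/0 clear@0
  lookup 202.169.246.0: bits 110010101010100111110110 walk d0:-→d1:-→d2:-→d3:-→d4:-→d5:-→d6:-→d7:-→d8:-→d9:-→d10:-→d11:-→d12:-→d13:-→d14:-→d15:-→d16:H6→d17:-→d18:-→d19:-→d20:-→d21:-→d22:H2→d23:-→d24:H4 -> H4
  lookup 202.169.244.10: bits 1100101010101001111101 walk d0:-→d1:-→d2:-→d3:-→d4:-→d5:-→d6:-→d7:-→d8:-→d9:-→d10:-→d11:-→d12:-→d13:-→d14:-→d15:-→d16:H6→d17:-→d18:-→d19:-→d20:-→d21:-→d22:H2 -> H2
  lookup 202.169.246.131: bits 11001010101010011111011010 walk d0:-→d1:-→d2:-→d3:-→d4:-→d5:-→d6:-→d7:-→d8:-→d9:-→d10:-→d11:-→d12:-→d13:-→d14:-→d15:-→d16:H6→d17:-→d18:-→d19:-→d20:-→d21:-→d22:H2→d23:-→d24:H4→d25:H1→d26:- -> H1
  lookup 202.169.246.62: bits 110010101010100111110110 walk d0:-→d1:-→d2:-→d3:-→d4:-→d5:-→d6:-→d7:-→d8:-→d9:-→d10:-→d11:-→d12:-→d13:-→d14:-→d15:-→d16:H6→d17:-→d18:-→d19:-→d20:-→d21:-→d22:H2→d23:-→d24:H4 -> H4
  + 202.169.0.0/16 (H5) depth=16
  - 34.85.186.240/28 clear@28
  + 34.85.186.0/24 (H2) depth=24
  + 34.85.184.0/21 (H5) depth=21
  lookup 17.10.12.118: bits 00 walk d0:-→d1:-→d2:- -> no-route
  + 34.85.186.240/28 (H2) depth=28
  - 202.169.246.0/24 clear@24

== LOOKUPS ==
["H0","H1","H1","H4","H2","H1","H4","no-route"]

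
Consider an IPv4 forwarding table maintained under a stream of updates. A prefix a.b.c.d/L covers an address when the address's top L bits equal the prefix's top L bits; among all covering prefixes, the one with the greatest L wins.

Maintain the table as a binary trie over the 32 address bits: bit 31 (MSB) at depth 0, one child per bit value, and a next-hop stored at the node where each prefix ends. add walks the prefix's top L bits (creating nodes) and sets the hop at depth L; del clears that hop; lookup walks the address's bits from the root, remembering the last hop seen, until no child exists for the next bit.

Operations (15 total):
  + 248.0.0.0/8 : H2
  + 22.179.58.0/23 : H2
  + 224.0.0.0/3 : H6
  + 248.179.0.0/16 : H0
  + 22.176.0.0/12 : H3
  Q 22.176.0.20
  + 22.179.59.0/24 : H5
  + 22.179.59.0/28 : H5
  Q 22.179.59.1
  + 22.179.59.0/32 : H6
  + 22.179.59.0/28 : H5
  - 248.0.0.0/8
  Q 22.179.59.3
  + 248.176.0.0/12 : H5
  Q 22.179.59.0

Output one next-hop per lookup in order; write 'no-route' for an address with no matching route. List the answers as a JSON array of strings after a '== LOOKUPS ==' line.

Trace:
  add 248.0.0.0/8 -> H2 at depth 8
  add 22.179.58.0/23 -> H2 at depth 23
  add 224.0.0.0/3 -> H6 at depth 3
  add 248.179.0.0/16 -> H0 at depth 16
  add 22.176.0.0/12 -> H3 at depth 12
  Q 22.176.0.20: descend 00010110101100 ; hops seen [H3] ; pick H3
  add 22.179.59.0/24 -> H5 at depth 24
  add 22.179.59.0/28 -> H5 at depth 28
  Q 22.179.59.1: descend 0001011010110011001110110000 ; hops seen [H3,H2,H5,H5] ; pick H5
  add 22.179.59.0/32 -> H6 at depth 32
  add 22.179.59.0/28 -> H5 at depth 28
  - 248.0.0.0/8 clear@8
  Q 22.179.59.3: descend 000101101011001100111011000000 ; hops seen [H3,H2,H5,H5] ; pick H5
  add 248.176.0.0/12 -> H5 at depth 12
  Q 22.179.59.0: descend 00010110101100110011101100000000 ; hops seen [H3,H2,H5,H5,H6] ; pick H6

== LOOKUPS ==
["H3","H5","H5","H6"]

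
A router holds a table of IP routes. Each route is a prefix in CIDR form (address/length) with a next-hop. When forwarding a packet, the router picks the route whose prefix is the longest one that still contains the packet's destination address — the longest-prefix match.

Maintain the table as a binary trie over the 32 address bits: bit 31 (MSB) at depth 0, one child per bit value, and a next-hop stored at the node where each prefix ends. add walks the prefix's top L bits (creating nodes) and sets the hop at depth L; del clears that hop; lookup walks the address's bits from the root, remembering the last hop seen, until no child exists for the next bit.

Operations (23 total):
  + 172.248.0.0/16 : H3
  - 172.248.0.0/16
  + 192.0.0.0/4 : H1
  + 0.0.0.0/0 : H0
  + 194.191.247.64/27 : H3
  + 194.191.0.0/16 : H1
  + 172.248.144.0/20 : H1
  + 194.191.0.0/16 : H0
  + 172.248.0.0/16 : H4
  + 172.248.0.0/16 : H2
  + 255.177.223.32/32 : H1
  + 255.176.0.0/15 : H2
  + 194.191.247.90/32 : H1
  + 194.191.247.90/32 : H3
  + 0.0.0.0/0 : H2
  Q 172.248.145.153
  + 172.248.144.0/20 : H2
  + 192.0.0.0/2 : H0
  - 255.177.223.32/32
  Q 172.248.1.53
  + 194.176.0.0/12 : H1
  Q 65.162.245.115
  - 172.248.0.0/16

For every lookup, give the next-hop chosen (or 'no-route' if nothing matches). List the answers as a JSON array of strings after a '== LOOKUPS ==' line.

Trace:
  add 172.248.0.0/16 -> H3 at depth 16
  del 172.248.0.0/16 (clear depth 16)
  add 192.0.0.0/4 -> H1 at depth 4
  add 0.0.0.0/0 -> H0 at depth 0
  add 194.191.247.64/27 -> H3 at depth 27
  add 194.191.0.0/16 -> H1 at depth 16
  add 172.248.144.0/20 -> H1 at depth 20
  add 194.191.0.0/16 -> H0 at depth 16
  add 172.248.0.0/16 -> H4 at depth 16
  add 172.248.0.0/16 -> H2 at depth 16
  add 255.177.223.32/32 -> H1 at depth 32
  add 255.176.0.0/15 -> H2 at depth 15
  add 194.191.247.90/32 -> H1 at depth 32
  add 194.191.247.90/32 -> H3 at depth 32
  add 0.0.0.0/0 -> H2 at depth 0
  lookup 172.248.145.153: bits 10101100111110001001 walk d0:H2→d1:-→d2:-→d3:-→d4:-→d5:-→d6:-→d7:-→d8:-→d9:-→d10:-→d11:-→d12:-→d13:-→d14:-→d15:-→d16:H2→d17:-→d18:-→d19:-→d20:H1 -> H1
  add 172.248.144.0/20 -> H2 at depth 20
  add 192.0.0.0/2 -> H0 at depth 2
  del 255.177.223.32/32 (clear depth 32)
  lookup 172.248.1.53: bits 1010110011111000 walk d0:H2→d1:-→d2:-→d3:-→d4:-→d5:-→d6:-→d7:-→d8:-→d9:-→d10:-→d11:-→d12:-→d13:-→d14:-→d15:-→d16:H2 -> H2
  add 194.176.0.0/12 -> H1 at depth 12
  lookup 65.162.245.115: bits ε walk d0:H2 -> H2
  del 172.248.0.0/16 (clear depth 16)

== LOOKUPS ==
["H1","H2","H2"]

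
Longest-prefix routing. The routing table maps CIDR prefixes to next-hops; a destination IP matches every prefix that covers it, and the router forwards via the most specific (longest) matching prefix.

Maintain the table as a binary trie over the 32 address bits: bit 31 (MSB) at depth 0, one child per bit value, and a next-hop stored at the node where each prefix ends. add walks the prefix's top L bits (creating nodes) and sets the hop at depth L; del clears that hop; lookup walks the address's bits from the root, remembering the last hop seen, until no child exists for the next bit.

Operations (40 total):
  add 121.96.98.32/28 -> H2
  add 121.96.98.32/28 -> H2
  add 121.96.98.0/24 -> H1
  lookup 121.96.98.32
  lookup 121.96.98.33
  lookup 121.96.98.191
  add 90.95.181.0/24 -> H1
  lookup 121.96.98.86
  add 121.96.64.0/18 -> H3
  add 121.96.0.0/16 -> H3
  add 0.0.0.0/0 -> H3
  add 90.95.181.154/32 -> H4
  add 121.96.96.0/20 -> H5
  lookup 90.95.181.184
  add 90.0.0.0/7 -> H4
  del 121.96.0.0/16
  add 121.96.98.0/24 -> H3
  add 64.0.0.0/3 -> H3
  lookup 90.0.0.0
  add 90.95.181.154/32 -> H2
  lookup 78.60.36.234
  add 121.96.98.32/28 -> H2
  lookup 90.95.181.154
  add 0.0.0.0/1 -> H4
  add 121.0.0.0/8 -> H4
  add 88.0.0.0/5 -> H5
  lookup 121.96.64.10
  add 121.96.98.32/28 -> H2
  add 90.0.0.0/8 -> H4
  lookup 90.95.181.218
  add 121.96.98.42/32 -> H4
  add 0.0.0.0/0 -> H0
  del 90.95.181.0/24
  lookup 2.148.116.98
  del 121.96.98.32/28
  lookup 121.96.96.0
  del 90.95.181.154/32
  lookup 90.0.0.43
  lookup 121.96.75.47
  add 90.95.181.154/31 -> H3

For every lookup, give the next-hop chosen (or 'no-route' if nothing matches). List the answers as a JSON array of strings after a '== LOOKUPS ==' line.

Trace:
  + 121.96.98.32/28 (H2) depth=28
  + 121.96.98.32/28 (H2) depth=28
  + 121.96.98.0/24 (H1) depth=24
  ? 121.96.98.32  path d0:-→d1:-→d2:-→d3:-→d4:-→d5:-→d6:-→d7:-→d8:-→d9:-→d10:-→d11:-→d12:-→d13:-→d14:-→d15:-→d16:-→d17:-→d18:-→d19:-→d20:-→d21:-→d22:-→d23:-→d24:H1→d25:-→d26:-→d27:-→d28:H2  best=H2
  ? 121.96.98.33  path d0:-→d1:-→d2:-→d3:-→d4:-→d5:-→d6:-→d7:-→d8:-→d9:-→d10:-→d11:-→d12:-→d13:-→d14:-→d15:-→d16:-→d17:-→d18:-→d19:-→d20:-→d21:-→d22:-→d23:-→d24:H1→d25:-→d26:-→d27:-→d28:H2  best=H2
  ? 121.96.98.191  path d0:-→d1:-→d2:-→d3:-→d4:-→d5:-→d6:-→d7:-→d8:-→d9:-→d10:-→d11:-→d12:-→d13:-→d14:-→d15:-→d16:-→d17:-→d18:-→d19:-→d20:-→d21:-→d22:-→d23:-→d24:H1  best=H1
  + 90.95.181.0/24 (H1) depth=24
  ? 121.96.98.86  path d0:-→d1:-→d2:-→d3:-→d4:-→d5:-→d6:-→d7:-→d8:-→d9:-→d10:-→d11:-→d12:-→d13:-→d14:-→d15:-→d16:-→d17:-→d18:-→d19:-→d20:-→d21:-→d22:-→d23:-→d24:H1→d25:-  best=H1
  + 121.96.64.0/18 (H3) depth=18
  + 121.96.0.0/16 (H3) depth=16
  + 0.0.0.0/0 (H3) depth=0
  + 90.95.181.154/32 (H4) depth=32
  + 121.96.96.0/20 (H5) depth=20
  ? 90.95.181.184  path d0:H3→d1:-→d2:-→d3:-→d4:-→d5:-→d6:-→d7:-→d8:-→d9:-→d10:-→d11:-→d12:-→d13:-→d14:-→d15:-→d16:-→d17:-→d18:-→d19:-→d20:-→d21:-→d22:-→d23:-→d24:H1→d25:-→d26:-  best=H1
  + 90.0.0.0/7 (H4) depth=7
  - 121.96.0.0/16 clear@16
  + 121.96.98.0/24 (H3) depth=24
  + 64.0.0.0/3 (H3) depth=3
  ? 90.0.0.0  path d0:H3→d1:-→d2:-→d3:H3→d4:-→d5:-→d6:-→d7:H4→d8:-→d9:-  best=H4
  + 90.95.181.154/32 (H2) depth=32
  ? 78.60.36.234  path d0:H3→d1:-→d2:-→d3:H3  best=H3
  + 121.96.98.32/28 (H2) depth=28
  ? 90.95.181.154  path d0:H3→d1:-→d2:-→d3:H3→d4:-→d5:-→d6:-→d7:H4→d8:-→d9:-→d10:-→d11:-→d12:-→d13:-→d14:-→d15:-→d16:-→d17:-→d18:-→d19:-→d20:-→d21:-→d22:-→d23:-→d24:H1→d25:-→d26:-→d27:-→d28:-→d29:-→d30:-→d31:-→d32:H2  best=H2
  + 0.0.0.0/1 (H4) depth=1
  + 121.0.0.0/8 (H4) depth=8
  + 88.0.0.0/5 (H5) depth=5
  ? 121.96.64.10  path d0:H3→d1:H4→d2:-→d3:-→d4:-→d5:-→d6:-→d7:-→d8:H4→d9:-→d10:-→d11:-→d12:-→d13:-→d14:-→d15:-→d16:-→d17:-→d18:H3  best=H3
  + 121.96.98.32/28 (H2) depth=28
  + 90.0.0.0/8 (H4) depth=8
  ? 90.95.181.218  path d0:H3→d1:H4→d2:-→d3:H3→d4:-→d5:H5→d6:-→d7:H4→d8:H4→d9:-→d10:-→d11:-→d12:-→d13:-→d14:-→d15:-→d16:-→d17:-→d18:-→d19:-→d20:-→d21:-→d22:-→d23:-→d24:H1→d25:-  best=H1
  + 121.96.98.42/32 (H4) depth=32
  + 0.0.0.0/0 (H0) depth=0
  - 90.95.181.0/24 clear@24
  ? 2.148.116.98  path d0:H0→d1:H4  best=H4
  - 121.96.98.32/28 clear@28
  ? 121.96.96.0  path d0:H0→d1:H4→d2:-→d3:-→d4:-→d5:-→d6:-→d7:-→d8:H4→d9:-→d10:-→d11:-→d12:-→d13:-→d14:-→d15:-→d16:-→d17:-→d18:H3→d19:-→d20:H5→d21:-→d22:-  best=H5
  - 90.95.181.154/32 clear@32
  ? 90.0.0.43  path d0:H0→d1:H4→d2:-→d3:H3→d4:-→d5:H5→d6:-→d7:H4→d8:H4→d9:-  best=H4
  ? 121.96.75.47  path d0:H0→d1:H4→d2:-→d3:-→d4:-→d5:-→d6:-→d7:-→d8:H4→d9:-→d10:-→d11:-→d12:-→d13:-→d14:-→d15:-→d16:-→d17:-→d18:H3  best=H3
  + 90.95.181.154/31 (H3) depth=31

== LOOKUPS ==
["H2","H2","H1","H1","H1","H4","H3","H2","H3","H1","H4","H5","H4","H3"]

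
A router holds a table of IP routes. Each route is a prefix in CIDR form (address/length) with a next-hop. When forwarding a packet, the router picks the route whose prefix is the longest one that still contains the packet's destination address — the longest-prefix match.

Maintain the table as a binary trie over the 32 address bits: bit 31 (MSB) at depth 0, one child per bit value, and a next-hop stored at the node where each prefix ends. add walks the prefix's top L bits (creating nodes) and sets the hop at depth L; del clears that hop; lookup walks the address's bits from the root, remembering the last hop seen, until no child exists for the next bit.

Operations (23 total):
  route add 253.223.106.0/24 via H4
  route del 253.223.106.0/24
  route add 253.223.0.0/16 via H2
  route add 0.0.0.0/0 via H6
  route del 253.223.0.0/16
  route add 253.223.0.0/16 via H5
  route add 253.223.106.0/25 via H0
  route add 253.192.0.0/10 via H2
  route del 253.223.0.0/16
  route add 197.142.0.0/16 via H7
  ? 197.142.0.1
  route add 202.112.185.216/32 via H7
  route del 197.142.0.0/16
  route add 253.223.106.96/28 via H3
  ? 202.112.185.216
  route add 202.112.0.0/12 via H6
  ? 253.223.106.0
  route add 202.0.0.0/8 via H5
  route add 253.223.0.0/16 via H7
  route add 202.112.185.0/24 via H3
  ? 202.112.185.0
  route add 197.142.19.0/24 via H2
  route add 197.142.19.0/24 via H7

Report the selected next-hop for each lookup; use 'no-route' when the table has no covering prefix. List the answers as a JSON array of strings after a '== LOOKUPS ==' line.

Apply in order:
  add 253.223.106.0/24 -> H4 at depth 24
  - 253.223.106.0/24 clear@24
  add 253.223.0.0/16 -> H2 at depth 16
  add 0.0.0.0/0 -> H6 at depth 0
  - 253.223.0.0/16 clear@16
  add 253.223.0.0/16 -> H5 at depth 16
  add 253.223.106.0/25 -> H0 at depth 25
  add 253.192.0.0/10 -> H2 at depth 10
  - 253.223.0.0/16 clear@16
  add 197.142.0.0/16 -> H7 at depth 16
  lookup 197.142.0.1: bits 1100010110001110 walk d0:H6→d1:-→d2:-→d3:-→d4:-→d5:-→d6:-→d7:-→d8:-→d9:-→d10:-→d11:-→d12:-→d13:-→d14:-→d15:-→d16:H7 -> H7
  add 202.112.185.216/32 -> H7 at depth 32
  - 197.142.0.0/16 clear@16
  add 253.223.106.96/28 -> H3 at depth 28
  lookup 202.112.185.216: bits 11001010011100001011100111011000 walk d0:H6→d1:-→d2:-→d3:-→d4:-→d5:-→d6:-→d7:-→d8:-→d9:-→d10:-→d11:-→d12:-→d13:-→d14:-→d15:-→d16:-→d17:-→d18:-→d19:-→d20:-→d21:-→d22:-→d23:-→d24:-→d25:-→d26:-→d27:-→d28:-→d29:-→d30:-→d31:-→d32:H7 -> H7
  add 202.112.0.0/12 -> H6 at depth 12
  lookup 253.223.106.0: bits 1111110111011111011010100 walk d0:H6→d1:-→d2:-→d3:-→d4:-→d5:-→d6:-→d7:-→d8:-→d9:-→d10:H2→d11:-→d12:-→d13:-→d14:-→d15:-→d16:-→d17:-→d18:-→d19:-→d20:-→d21:-→d22:-→d23:-→d24:-→d25:H0 -> H0
  add 202.0.0.0/8 -> H5 at depth 8
  add 253.223.0.0/16 -> H7 at depth 16
  add 202.112.185.0/24 -> H3 at depth 24
  lookup 202.112.185.0: bits 110010100111000010111001 walk d0:H6→d1:-→d2:-→d3:-→d4:-→d5:-→d6:-→d7:-→d8:H5→d9:-→d10:-→d11:-→d12:H6→d13:-→d14:-→d15:-→d16:-→d17:-→d18:-→d19:-→d20:-→d21:-→d22:-→d23:-→d24:H3 -> H3
  add 197.142.19.0/24 -> H2 at depth 24
  add 197.142.19.0/24 -> H7 at depth 24

== LOOKUPS ==
["H7","H7","H0","H3"]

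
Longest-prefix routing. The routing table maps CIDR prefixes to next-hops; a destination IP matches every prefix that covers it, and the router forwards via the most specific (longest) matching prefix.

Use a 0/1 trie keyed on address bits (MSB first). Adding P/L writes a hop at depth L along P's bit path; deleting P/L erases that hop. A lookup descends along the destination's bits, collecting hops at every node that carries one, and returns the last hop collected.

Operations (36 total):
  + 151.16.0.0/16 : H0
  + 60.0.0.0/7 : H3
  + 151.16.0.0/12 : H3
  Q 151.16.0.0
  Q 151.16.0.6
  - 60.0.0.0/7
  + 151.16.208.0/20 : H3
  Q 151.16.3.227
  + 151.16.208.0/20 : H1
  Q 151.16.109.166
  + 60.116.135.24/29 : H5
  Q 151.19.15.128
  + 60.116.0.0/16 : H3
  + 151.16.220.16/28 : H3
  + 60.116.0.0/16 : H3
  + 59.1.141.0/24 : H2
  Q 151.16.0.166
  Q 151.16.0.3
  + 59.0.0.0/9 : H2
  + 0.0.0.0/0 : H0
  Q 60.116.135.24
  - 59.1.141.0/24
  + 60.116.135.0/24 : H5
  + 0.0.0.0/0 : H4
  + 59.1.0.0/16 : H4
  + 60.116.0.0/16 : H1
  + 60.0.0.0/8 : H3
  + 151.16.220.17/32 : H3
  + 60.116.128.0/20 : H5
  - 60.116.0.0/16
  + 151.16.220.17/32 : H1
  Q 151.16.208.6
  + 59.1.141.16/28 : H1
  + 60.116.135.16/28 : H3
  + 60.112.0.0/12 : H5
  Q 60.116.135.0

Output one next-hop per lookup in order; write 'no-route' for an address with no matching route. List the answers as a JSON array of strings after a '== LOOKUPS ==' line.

Apply in order:
  + 151.16.0.0/16 (H0) depth=16
  + 60.0.0.0/7 (H3) depth=7
  + 151.16.0.0/12 (H3) depth=12
  lookup 151.16.0.0: bits 1001011100010000 walk d0:-→d1:-→d2:-→d3:-→d4:-→d5:-→d6:-→d7:-→d8:-→d9:-→d10:-→d11:-→d12:H3→d13:-→d14:-→d15:-→d16:H0 -> H0
  lookup 151.16.0.6: bits 1001011100010000 walk d0:-→d1:-→d2:-→d3:-→d4:-→d5:-→d6:-→d7:-→d8:-→d9:-→d10:-→d11:-→d12:H3→d13:-→d14:-→d15:-→d16:H0 -> H0
  - 60.0.0.0/7 clear@7
  + 151.16.208.0/20 (H3) depth=20
  lookup 151.16.3.227: bits 1001011100010000 walk d0:-→d1:-→d2:-→d3:-→d4:-→d5:-→d6:-→d7:-→d8:-→d9:-→d10:-→d11:-→d12:H3→d13:-→d14:-→d15:-→d16:H0 -> H0
  + 151.16.208.0/20 (H1) depth=20
  lookup 151.16.109.166: bits 1001011100010000 walk d0:-→d1:-→d2:-→d3:-→d4:-→d5:-→d6:-→d7:-→d8:-→d9:-→d10:-→d11:-→d12:H3→d13:-→d14:-→d15:-→d16:H0 -> H0
  + 60.116.135.24/29 (H5) depth=29
  lookup 151.19.15.128: bits 10010111000100 walk d0:-→d1:-→d2:-→d3:-→d4:-→d5:-→d6:-→d7:-→d8:-→d9:-→d10:-→d11:-→d12:H3→d13:-→d14:- -> H3
  + 60.116.0.0/16 (H3) depth=16
  + 151.16.220.16/28 (H3) depth=28
  + 60.116.0.0/16 (H3) depth=16
  + 59.1.141.0/24 (H2) depth=24
  lookup 151.16.0.166: bits 1001011100010000 walk d0:-→d1:-→d2:-→d3:-→d4:-→d5:-→d6:-→d7:-→d8:-→d9:-→d10:-→d11:-→d12:H3→d13:-→d14:-→d15:-→d16:H0 -> H0
  lookup 151.16.0.3: bits 1001011100010000 walk d0:-→d1:-→d2:-→d3:-→d4:-→d5:-→d6:-→d7:-→d8:-→d9:-→d10:-→d11:-→d12:H3→d13:-→d14:-→d15:-→d16:H0 -> H0
  + 59.0.0.0/9 (H2) depth=9
  + 0.0.0.0/0 (H0) depth=0
  lookup 60.116.135.24: bits 00111100011101001000011100011 walk d0:H0→d1:-→d2:-→d3:-→d4:-→d5:-→d6:-→d7:-→d8:-→d9:-→d10:-→d11:-→d12:-→d13:-→d14:-→d15:-→d16:H3→d17:-→d18:-→d19:-→d20:-→d21:-→d22:-→d23:-→d24:-→d25:-→d26:-→d27:-→d28:-→d29:H5 -> H5
  - 59.1.141.0/24 clear@24
  + 60.116.135.0/24 (H5) depth=24
  + 0.0.0.0/0 (H4) depth=0
  + 59.1.0.0/16 (H4) depth=16
  + 60.116.0.0/16 (H1) depth=16
  + 60.0.0.0/8 (H3) depth=8
  + 151.16.220.17/32 (H3) depth=32
  + 60.116.128.0/20 (H5) depth=20
  - 60.116.0.0/16 clear@16
  + 151.16.220.17/32 (H1) depth=32
  lookup 151.16.208.6: bits 10010111000100001101 walk d0:H4→d1:-→d2:-→d3:-→d4:-→d5:-→d6:-→d7:-→d8:-→d9:-→d10:-→d11:-→d12:H3→d13:-→d14:-→d15:-→d16:H0→d17:-→d18:-→d19:-→d20:H1 -> H1
  + 59.1.141.16/28 (H1) depth=28
  + 60.116.135.16/28 (H3) depth=28
  + 60.112.0.0/12 (H5) depth=12
  lookup 60.116.135.0: bits 001111000111010010000111000 walk d0:H4→d1:-→d2:-→d3:-→d4:-→d5:-→d6:-→d7:-→d8:H3→d9:-→d10:-→d11:-→d12:H5→d13:-→d14:-→d15:-→d16:-→d17:-→d18:-→d19:-→d20:H5→d21:-→d22:-→d23:-→d24:H5→d25:-→d26:-→d27:- -> H5

== LOOKUPS ==
["H0","H0","H0","H0","H3","H0","H0","H5","H1","H5"]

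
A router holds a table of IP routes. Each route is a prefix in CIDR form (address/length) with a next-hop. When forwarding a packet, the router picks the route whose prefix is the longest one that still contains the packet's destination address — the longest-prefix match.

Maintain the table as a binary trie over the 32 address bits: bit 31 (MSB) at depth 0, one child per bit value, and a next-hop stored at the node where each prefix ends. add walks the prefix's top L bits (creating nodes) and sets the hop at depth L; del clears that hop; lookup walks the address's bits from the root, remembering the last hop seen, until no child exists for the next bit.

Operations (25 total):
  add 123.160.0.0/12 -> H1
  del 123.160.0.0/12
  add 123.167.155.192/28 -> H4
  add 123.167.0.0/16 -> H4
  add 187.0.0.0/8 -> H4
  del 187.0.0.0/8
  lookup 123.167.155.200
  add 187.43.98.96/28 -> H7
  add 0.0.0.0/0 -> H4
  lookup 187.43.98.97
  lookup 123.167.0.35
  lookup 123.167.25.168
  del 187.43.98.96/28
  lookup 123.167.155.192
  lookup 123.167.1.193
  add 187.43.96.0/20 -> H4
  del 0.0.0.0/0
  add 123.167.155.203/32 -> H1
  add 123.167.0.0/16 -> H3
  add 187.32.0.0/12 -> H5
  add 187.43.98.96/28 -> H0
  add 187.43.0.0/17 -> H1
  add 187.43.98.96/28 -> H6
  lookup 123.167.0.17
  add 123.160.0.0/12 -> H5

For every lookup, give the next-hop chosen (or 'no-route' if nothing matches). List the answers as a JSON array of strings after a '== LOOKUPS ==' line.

Apply in order:
  + 123.160.0.0/12 (H1) depth=12
  del 123.160.0.0/12 (clear depth 12)
  + 123.167.155.192/28 (H4) depth=28
  + 123.167.0.0/16 (H4) depth=16
  + 187.0.0.0/8 (H4) depth=8
  del 187.0.0.0/8 (clear depth 8)
  Q 123.167.155.200: descend 0111101110100111100110111100 ; hops seen [H4,H4] ; pick H4
  + 187.43.98.96/28 (H7) depth=28
  + 0.0.0.0/0 (H4) depth=0
  Q 187.43.98.97: descend 1011101100101011011000100110 ; hops seen [H4,H7] ; pick H7
  Q 123.167.0.35: descend 0111101110100111 ; hops seen [H4,H4] ; pick H4
  Q 123.167.25.168: descend 0111101110100111 ; hops seen [H4,H4] ; pick H4
  del 187.43.98.96/28 (clear depth 28)
  Q 123.167.155.192: descend 0111101110100111100110111100 ; hops seen [H4,H4,H4] ; pick H4
  Q 123.167.1.193: descend 0111101110100111 ; hops seen [H4,H4] ; pick H4
  + 187.43.96.0/20 (H4) depth=20
  del 0.0.0.0/0 (clear depth 0)
  + 123.167.155.203/32 (H1) depth=32
  + 123.167.0.0/16 (H3) depth=16
  + 187.32.0.0/12 (H5) depth=12
  + 187.43.98.96/28 (H0) depth=28
  + 187.43.0.0/17 (H1) depth=17
  + 187.43.98.96/28 (H6) depth=28
  Q 123.167.0.17: descend 0111101110100111 ; hops seen [H3] ; pick H3
  + 123.160.0.0/12 (H5) depth=12

== LOOKUPS ==
["H4","H7","H4","H4","H4","H4","H3"]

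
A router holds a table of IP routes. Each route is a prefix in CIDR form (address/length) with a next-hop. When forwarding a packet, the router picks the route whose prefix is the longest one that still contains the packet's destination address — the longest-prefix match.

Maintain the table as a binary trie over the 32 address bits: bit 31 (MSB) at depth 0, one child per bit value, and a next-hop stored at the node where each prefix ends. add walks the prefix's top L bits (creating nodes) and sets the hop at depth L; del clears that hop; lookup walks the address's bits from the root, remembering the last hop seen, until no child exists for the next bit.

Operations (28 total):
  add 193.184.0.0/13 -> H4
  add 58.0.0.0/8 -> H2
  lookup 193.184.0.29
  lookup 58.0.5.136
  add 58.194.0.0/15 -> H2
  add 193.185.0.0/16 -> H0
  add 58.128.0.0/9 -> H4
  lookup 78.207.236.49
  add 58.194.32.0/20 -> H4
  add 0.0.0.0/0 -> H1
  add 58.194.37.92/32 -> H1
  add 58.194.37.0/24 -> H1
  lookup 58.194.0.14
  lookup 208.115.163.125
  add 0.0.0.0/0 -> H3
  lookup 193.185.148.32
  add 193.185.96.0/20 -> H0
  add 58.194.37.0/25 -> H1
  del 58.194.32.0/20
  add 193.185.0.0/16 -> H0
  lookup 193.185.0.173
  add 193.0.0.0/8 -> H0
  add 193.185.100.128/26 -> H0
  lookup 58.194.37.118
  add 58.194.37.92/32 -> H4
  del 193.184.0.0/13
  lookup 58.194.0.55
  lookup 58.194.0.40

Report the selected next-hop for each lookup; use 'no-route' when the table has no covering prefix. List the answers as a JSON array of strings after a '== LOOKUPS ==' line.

Trace:
  add 193.184.0.0/13 -> H4 at depth 13
  add 58.0.0.0/8 -> H2 at depth 8
  Q 193.184.0.29: descend 1100000110111 ; hops seen [H4] ; pick H4
  Q 58.0.5.136: descend 00111010 ; hops seen [H2] ; pick H2
  add 58.194.0.0/15 -> H2 at depth 15
  add 193.185.0.0/16 -> H0 at depth 16
  add 58.128.0.0/9 -> H4 at depth 9
  Q 78.207.236.49: descend 0 ; hops seen [∅] ; pick no-route
  add 58.194.32.0/20 -> H4 at depth 20
  add 0.0.0.0/0 -> H1 at depth 0
  add 58.194.37.92/32 -> H1 at depth 32
  add 58.194.37.0/24 -> H1 at depth 24
  Q 58.194.0.14: descend 001110101100001000 ; hops seen [H1,H2,H4,H2] ; pick H2
  Q 208.115.163.125: descend 110 ; hops seen [H1] ; pick H1
  add 0.0.0.0/0 -> H3 at depth 0
  Q 193.185.148.32: descend 1100000110111001 ; hops seen [H3,H4,H0] ; pick H0
  add 193.185.96.0/20 -> H0 at depth 20
  add 58.194.37.0/25 -> H1 at depth 25
  - 58.194.32.0/20 clear@20
  add 193.185.0.0/16 -> H0 at depth 16
  Q 193.185.0.173: descend 11000001101110010 ; hops seen [H3,H4,H0] ; pick H0
  add 193.0.0.0/8 -> H0 at depth 8
  add 193.185.100.128/26 -> H0 at depth 26
  Q 58.194.37.118: descend 00111010110000100010010101 ; hops seen [H3,H2,H4,H2,H1,H1] ; pick H1
  add 58.194.37.92/32 -> H4 at depth 32
  - 193.184.0.0/13 clear@13
  Q 58.194.0.55: descend 001110101100001000 ; hops seen [H3,H2,H4,H2] ; pick H2
  Q 58.194.0.40: descend 001110101100001000 ; hops seen [H3,H2,H4,H2] ; pick H2

== LOOKUPS ==
["H4","H2","no-route","H2","H1","H0","H0","H1","H2","H2"]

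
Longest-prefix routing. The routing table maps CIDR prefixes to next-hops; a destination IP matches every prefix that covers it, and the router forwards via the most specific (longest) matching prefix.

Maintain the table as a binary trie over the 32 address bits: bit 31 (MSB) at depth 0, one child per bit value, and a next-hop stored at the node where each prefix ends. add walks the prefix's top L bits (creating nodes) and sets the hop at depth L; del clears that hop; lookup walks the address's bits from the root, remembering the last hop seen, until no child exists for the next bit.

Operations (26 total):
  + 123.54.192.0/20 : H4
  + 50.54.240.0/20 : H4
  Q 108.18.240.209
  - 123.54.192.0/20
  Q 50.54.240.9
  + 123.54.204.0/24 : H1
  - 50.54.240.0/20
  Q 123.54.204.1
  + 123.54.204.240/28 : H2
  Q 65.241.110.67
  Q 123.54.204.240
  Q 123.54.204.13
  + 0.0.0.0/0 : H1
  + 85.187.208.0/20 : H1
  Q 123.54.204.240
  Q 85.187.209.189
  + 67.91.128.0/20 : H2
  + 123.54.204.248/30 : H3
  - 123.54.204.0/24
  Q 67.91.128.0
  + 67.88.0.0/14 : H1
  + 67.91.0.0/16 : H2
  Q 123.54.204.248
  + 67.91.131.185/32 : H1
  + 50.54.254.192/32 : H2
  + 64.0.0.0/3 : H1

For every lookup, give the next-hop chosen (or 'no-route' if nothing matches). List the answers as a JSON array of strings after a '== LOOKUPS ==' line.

Process each operation:
  add 123.54.192.0/20 -> H4 at depth 20
  add 50.54.240.0/20 -> H4 at depth 20
  ? 108.18.240.209  path d0:-→d1:-→d2:-→d3:-  best=no-route
  del 123.54.192.0/20 (clear depth 20)
  ? 50.54.240.9  path d0:-→d1:-→d2:-→d3:-→d4:-→d5:-→d6:-→d7:-→d8:-→d9:-→d10:-→d11:-→d12:-→d13:-→d14:-→d15:-→d16:-→d17:-→d18:-→d19:-→d20:H4  best=H4
  add 123.54.204.0/24 -> H1 at depth 24
  del 50.54.240.0/20 (clear depth 20)
  ? 123.54.204.1  path d0:-→d1:-→d2:-→d3:-→d4:-→d5:-→d6:-→d7:-→d8:-→d9:-→d10:-→d11:-→d12:-→d13:-→d14:-→d15:-→d16:-→d17:-→d18:-→d19:-→d20:-→d21:-→d22:-→d23:-→d24:H1  best=H1
  add 123.54.204.240/28 -> H2 at depth 28
  ? 65.241.110.67  path d0:-→d1:-→d2:-  best=no-route
  ? 123.54.204.240  path d0:-→d1:-→d2:-→d3:-→d4:-→d5:-→d6:-→d7:-→d8:-→d9:-→d10:-→d11:-→d12:-→d13:-→d14:-→d15:-→d16:-→d17:-→d18:-→d19:-→d20:-→d21:-→d22:-→d23:-→d24:H1→d25:-→d26:-→d27:-→d28:H2  best=H2
  ? 123.54.204.13  path d0:-→d1:-→d2:-→d3:-→d4:-→d5:-→d6:-→d7:-→d8:-→d9:-→d10:-→d11:-→d12:-→d13:-→d14:-→d15:-→d16:-→d17:-→d18:-→d19:-→d20:-→d21:-→d22:-→d23:-→d24:H1  best=H1
  add 0.0.0.0/0 -> H1 at depth 0
  add 85.187.208.0/20 -> H1 at depth 20
  ? 123.54.204.240  path d0:H1→d1:-→d2:-→d3:-→d4:-→d5:-→d6:-→d7:-→d8:-→d9:-→d10:-→d11:-→d12:-→d13:-→d14:-→d15:-→d16:-→d17:-→d18:-→d19:-→d20:-→d21:-→d22:-→d23:-→d24:H1→d25:-→d26:-→d27:-→d28:H2  best=H2
  ? 85.187.209.189  path d0:H1→d1:-→d2:-→d3:-→d4:-→d5:-→d6:-→d7:-→d8:-→d9:-→d10:-→d11:-→d12:-→d13:-→d14:-→d15:-→d16:-→d17:-→d18:-→d19:-→d20:H1  best=H1
  add 67.91.128.0/20 -> H2 at depth 20
  add 123.54.204.248/30 -> H3 at depth 30
  del 123.54.204.0/24 (clear depth 24)
  ? 67.91.128.0  path d0:H1→d1:-→d2:-→d3:-→d4:-→d5:-→d6:-→d7:-→d8:-→d9:-→d10:-→d11:-→d12:-→d13:-→d14:-→d15:-→d16:-→d17:-→d18:-→d19:-→d20:H2  best=H2
  add 67.88.0.0/14 -> H1 at depth 14
  add 67.91.0.0/16 -> H2 at depth 16
  ? 123.54.204.248  path d0:H1→d1:-→d2:-→d3:-→d4:-→d5:-→d6:-→d7:-→d8:-→d9:-→d10:-→d11:-→d12:-→d13:-→d14:-→d15:-→d16:-→d17:-→d18:-→d19:-→d20:-→d21:-→d22:-→d23:-→d24:-→d25:-→d26:-→d27:-→d28:H2→d29:-→d30:H3  best=H3
  add 67.91.131.185/32 -> H1 at depth 32
  add 50.54.254.192/32 -> H2 at depth 32
  add 64.0.0.0/3 -> H1 at depth 3

== LOOKUPS ==
["no-route","H4","H1","no-route","H2","H1","H2","H1","H2","H3"]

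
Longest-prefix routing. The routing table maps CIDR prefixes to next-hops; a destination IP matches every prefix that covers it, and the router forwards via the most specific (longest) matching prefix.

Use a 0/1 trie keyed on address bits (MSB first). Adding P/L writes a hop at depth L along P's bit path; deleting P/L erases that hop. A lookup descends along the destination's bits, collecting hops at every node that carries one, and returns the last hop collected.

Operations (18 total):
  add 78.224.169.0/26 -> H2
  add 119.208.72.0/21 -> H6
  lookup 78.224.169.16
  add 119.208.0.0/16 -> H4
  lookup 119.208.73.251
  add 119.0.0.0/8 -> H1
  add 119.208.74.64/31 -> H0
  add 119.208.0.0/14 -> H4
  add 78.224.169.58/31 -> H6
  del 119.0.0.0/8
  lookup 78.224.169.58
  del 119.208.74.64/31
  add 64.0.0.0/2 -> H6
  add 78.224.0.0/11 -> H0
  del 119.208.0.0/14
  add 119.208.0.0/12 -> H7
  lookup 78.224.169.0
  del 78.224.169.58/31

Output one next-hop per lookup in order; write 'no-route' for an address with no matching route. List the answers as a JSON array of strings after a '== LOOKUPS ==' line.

Trace:
  + 78.224.169.0/26 (H2) depth=26
  + 119.208.72.0/21 (H6) depth=21
  ? 78.224.169.16  path d0:-→d1:-→d2:-→d3:-→d4:-→d5:-→d6:-→d7:-→d8:-→d9:-→d10:-→d11:-→d12:-→d13:-→d14:-→d15:-→d16:-→d17:-→d18:-→d19:-→d20:-→d21:-→d22:-→d23:-→d24:-→d25:-→d26:H2  best=H2
  + 119.208.0.0/16 (H4) depth=16
  ? 119.208.73.251  path d0:-→d1:-→d2:-→d3:-→d4:-→d5:-→d6:-→d7:-→d8:-→d9:-→d10:-→d11:-→d12:-→d13:-→d14:-→d15:-→d16:H4→d17:-→d18:-→d19:-→d20:-→d21:H6  best=H6
  + 119.0.0.0/8 (H1) depth=8
  + 119.208.74.64/31 (H0) depth=31
  + 119.208.0.0/14 (H4) depth=14
  + 78.224.169.58/31 (H6) depth=31
  - 119.0.0.0/8 clear@8
  ? 78.224.169.58  path d0:-→d1:-→d2:-→d3:-→d4:-→d5:-→d6:-→d7:-→d8:-→d9:-→d10:-→d11:-→d12:-→d13:-→d14:-→d15:-→d16:-→d17:-→d18:-→d19:-→d20:-→d21:-→d22:-→d23:-→d24:-→d25:-→d26:H2→d27:-→d28:-→d29:-→d30:-→d31:H6  best=H6
  - 119.208.74.64/31 clear@31
  + 64.0.0.0/2 (H6) depth=2
  + 78.224.0.0/11 (H0) depth=11
  - 119.208.0.0/14 clear@14
  + 119.208.0.0/12 (H7) depth=12
  ? 78.224.169.0  path d0:-→d1:-→d2:H6→d3:-→d4:-→d5:-→d6:-→d7:-→d8:-→d9:-→d10:-→d11:H0→d12:-→d13:-→d14:-→d15:-→d16:-→d17:-→d18:-→d19:-→d20:-→d21:-→d22:-→d23:-→d24:-→d25:-→d26:H2  best=H2
  - 78.224.169.58/31 clear@31

== LOOKUPS ==
["H2","H6","H6","H2"]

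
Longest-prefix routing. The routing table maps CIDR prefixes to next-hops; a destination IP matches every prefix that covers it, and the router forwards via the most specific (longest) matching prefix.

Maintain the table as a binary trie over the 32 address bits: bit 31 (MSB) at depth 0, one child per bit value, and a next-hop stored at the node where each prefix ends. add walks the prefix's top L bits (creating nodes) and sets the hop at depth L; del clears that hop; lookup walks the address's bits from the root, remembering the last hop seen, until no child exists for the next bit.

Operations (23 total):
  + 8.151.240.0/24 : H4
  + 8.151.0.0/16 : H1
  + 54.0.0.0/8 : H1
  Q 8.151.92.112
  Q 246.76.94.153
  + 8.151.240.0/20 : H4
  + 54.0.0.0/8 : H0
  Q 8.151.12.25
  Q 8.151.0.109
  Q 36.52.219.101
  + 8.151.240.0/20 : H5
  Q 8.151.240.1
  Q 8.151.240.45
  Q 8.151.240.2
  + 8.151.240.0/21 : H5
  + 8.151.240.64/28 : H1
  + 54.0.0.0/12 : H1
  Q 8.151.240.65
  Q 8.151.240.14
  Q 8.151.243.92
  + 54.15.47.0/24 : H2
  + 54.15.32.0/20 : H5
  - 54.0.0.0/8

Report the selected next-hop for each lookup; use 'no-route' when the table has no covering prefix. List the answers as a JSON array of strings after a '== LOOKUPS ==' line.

Apply in order:
  add 8.151.240.0/24 -> H4 at depth 24
  add 8.151.0.0/16 -> H1 at depth 16
  add 54.0.0.0/8 -> H1 at depth 8
  Q 8.151.92.112: descend 0000100010010111 ; hops seen [H1] ; pick H1
  Q 246.76.94.153: descend ε ; hops seen [∅] ; pick no-route
  add 8.151.240.0/20 -> H4 at depth 20
  add 54.0.0.0/8 -> H0 at depth 8
  Q 8.151.12.25: descend 0000100010010111 ; hops seen [H1] ; pick H1
  Q 8.151.0.109: descend 0000100010010111 ; hops seen [H1] ; pick H1
  Q 36.52.219.101: descend 001 ; hops seen [∅] ; pick no-route
  add 8.151.240.0/20 -> H5 at depth 20
  Q 8.151.240.1: descend 000010001001011111110000 ; hops seen [H1,H5,H4] ; pick H4
  Q 8.151.240.45: descend 000010001001011111110000 ; hops seen [H1,H5,H4] ; pick H4
  Q 8.151.240.2: descend 000010001001011111110000 ; hops seen [H1,H5,H4] ; pick H4
  add 8.151.240.0/21 -> H5 at depth 21
  add 8.151.240.64/28 -> H1 at depth 28
  add 54.0.0.0/12 -> H1 at depth 12
  Q 8.151.240.65: descend 0000100010010111111100000100 ; hops seen [H1,H5,H5,H4,H1] ; pick H1
  Q 8.151.240.14: descend 0000100010010111111100000 ; hops seen [H1,H5,H5,H4] ; pick H4
  Q 8.151.243.92: descend 0000100010010111111100 ; hops seen [H1,H5,H5] ; pick H5
  add 54.15.47.0/24 -> H2 at depth 24
  add 54.15.32.0/20 -> H5 at depth 20
  del 54.0.0.0/8 (clear depth 8)

== LOOKUPS ==
["H1","no-route","H1","H1","no-route","H4","H4","H4","H1","H4","H5"]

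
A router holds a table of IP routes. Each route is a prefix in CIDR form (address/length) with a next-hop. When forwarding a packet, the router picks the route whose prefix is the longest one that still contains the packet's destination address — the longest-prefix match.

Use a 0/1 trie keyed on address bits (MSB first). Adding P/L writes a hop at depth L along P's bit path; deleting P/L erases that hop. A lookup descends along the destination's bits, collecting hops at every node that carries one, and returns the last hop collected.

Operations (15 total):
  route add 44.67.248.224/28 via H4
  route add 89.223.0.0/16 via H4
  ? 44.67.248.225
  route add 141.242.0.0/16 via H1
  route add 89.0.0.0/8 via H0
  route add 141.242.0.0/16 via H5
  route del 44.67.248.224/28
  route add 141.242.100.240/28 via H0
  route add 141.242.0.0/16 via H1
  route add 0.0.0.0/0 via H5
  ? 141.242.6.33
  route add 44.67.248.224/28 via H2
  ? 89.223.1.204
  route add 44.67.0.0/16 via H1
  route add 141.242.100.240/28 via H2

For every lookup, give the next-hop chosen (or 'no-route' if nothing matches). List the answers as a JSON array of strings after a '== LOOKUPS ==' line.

Apply in order:
  add 44.67.248.224/28 -> H4 at depth 28
  add 89.223.0.0/16 -> H4 at depth 16
  Q 44.67.248.225: descend 0010110001000011111110001110 ; hops seen [H4] ; pick H4
  add 141.242.0.0/16 -> H1 at depth 16
  add 89.0.0.0/8 -> H0 at depth 8
  add 141.242.0.0/16 -> H5 at depth 16
  del 44.67.248.224/28 (clear depth 28)
  add 141.242.100.240/28 -> H0 at depth 28
  add 141.242.0.0/16 -> H1 at depth 16
  add 0.0.0.0/0 -> H5 at depth 0
  Q 141.242.6.33: descend 10001101111100100 ; hops seen [H5,H1] ; pick H1
  add 44.67.248.224/28 -> H2 at depth 28
  Q 89.223.1.204: descend 0101100111011111 ; hops seen [H5,H0,H4] ; pick H4
  add 44.67.0.0/16 -> H1 at depth 16
  add 141.242.100.240/28 -> H2 at depth 28

== LOOKUPS ==
["H4","H1","H4"]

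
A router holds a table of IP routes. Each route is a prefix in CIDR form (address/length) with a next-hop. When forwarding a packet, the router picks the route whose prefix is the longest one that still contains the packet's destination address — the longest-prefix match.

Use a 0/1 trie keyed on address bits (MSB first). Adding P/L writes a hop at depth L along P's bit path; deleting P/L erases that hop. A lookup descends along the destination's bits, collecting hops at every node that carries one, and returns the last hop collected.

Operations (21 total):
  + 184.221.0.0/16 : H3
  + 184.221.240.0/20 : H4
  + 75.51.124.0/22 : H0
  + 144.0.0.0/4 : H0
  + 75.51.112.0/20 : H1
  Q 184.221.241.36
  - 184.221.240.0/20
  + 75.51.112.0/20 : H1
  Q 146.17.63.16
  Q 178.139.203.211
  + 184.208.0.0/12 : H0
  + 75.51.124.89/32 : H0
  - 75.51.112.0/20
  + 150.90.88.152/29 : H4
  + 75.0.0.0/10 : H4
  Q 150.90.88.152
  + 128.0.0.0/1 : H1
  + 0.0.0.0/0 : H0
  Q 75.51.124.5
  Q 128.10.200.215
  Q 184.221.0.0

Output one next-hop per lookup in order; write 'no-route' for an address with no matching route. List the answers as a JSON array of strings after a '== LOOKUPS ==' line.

Trace:
  add 184.221.0.0/16 -> H3 at depth 16
  add 184.221.240.0/20 -> H4 at depth 20
  add 75.51.124.0/22 -> H0 at depth 22
  add 144.0.0.0/4 -> H0 at depth 4
  add 75.51.112.0/20 -> H1 at depth 20
  Q 184.221.241.36: descend 10111000110111011111 ; hops seen [H3,H4] ; pick H4
  - 184.221.240.0/20 clear@20
  add 75.51.112.0/20 -> H1 at depth 20
  Q 146.17.63.16: descend 1001 ; hops seen [H0] ; pick H0
  Q 178.139.203.211: descend 1011 ; hops seen [∅] ; pick no-route
  add 184.208.0.0/12 -> H0 at depth 12
  add 75.51.124.89/32 -> H0 at depth 32
  - 75.51.112.0/20 clear@20
  add 150.90.88.152/29 -> H4 at depth 29
  add 75.0.0.0/10 -> H4 at depth 10
  Q 150.90.88.152: descend 10010110010110100101100010011 ; hops seen [H0,H4] ; pick H4
  add 128.0.0.0/1 -> H1 at depth 1
  add 0.0.0.0/0 -> H0 at depth 0
  Q 75.51.124.5: descend 0100101100110011011111000 ; hops seen [H0,H4,H0] ; pick H0
  Q 128.10.200.215: descend 100 ; hops seen [H0,H1] ; pick H1
  Q 184.221.0.0: descend 1011100011011101 ; hops seen [H0,H1,H0,H3] ; pick H3

== LOOKUPS ==
["H4","H0","no-route","H4","H0","H1","H3"]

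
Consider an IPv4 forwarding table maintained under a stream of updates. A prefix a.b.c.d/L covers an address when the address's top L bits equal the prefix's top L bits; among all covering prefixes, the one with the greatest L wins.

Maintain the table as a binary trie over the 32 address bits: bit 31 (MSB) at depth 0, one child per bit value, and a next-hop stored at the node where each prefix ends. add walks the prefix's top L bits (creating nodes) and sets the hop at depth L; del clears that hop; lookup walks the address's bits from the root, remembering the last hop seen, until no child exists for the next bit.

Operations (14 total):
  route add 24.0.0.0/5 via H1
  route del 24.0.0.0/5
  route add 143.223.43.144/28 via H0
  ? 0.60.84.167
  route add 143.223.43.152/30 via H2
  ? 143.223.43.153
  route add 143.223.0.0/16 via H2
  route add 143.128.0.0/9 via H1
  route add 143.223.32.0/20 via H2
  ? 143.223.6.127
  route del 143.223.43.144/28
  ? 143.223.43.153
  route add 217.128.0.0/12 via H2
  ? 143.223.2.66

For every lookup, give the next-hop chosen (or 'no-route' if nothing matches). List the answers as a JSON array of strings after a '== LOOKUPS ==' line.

Apply in order:
  + 24.0.0.0/5 (H1) depth=5
  - 24.0.0.0/5 clear@5
  + 143.223.43.144/28 (H0) depth=28
  lookup 0.60.84.167: bits 000 walk d0:-→d1:-→d2:-→d3:- -> no-route
  + 143.223.43.152/30 (H2) depth=30
  lookup 143.223.43.153: bits 100011111101111100101011100110 walk d0:-→d1:-→d2:-→d3:-→d4:-→d5:-→d6:-→d7:-→d8:-→d9:-→d10:-→d11:-→d12:-→d13:-→d14:-→d15:-→d16:-→d17:-→d18:-→d19:-→d20:-→d21:-→d22:-→d23:-→d24:-→d25:-→d26:-→d27:-→d28:H0→d29:-→d30:H2 -> H2
  + 143.223.0.0/16 (H2) depth=16
  + 143.128.0.0/9 (H1) depth=9
  + 143.223.32.0/20 (H2) depth=20
  lookup 143.223.6.127: bits 100011111101111100 walk d0:-→d1:-→d2:-→d3:-→d4:-→d5:-→d6:-→d7:-→d8:-→d9:H1→d10:-→d11:-→d12:-→d13:-→d14:-→d15:-→d16:H2→d17:-→d18:- -> H2
  - 143.223.43.144/28 clear@28
  lookup 143.223.43.153: bits 100011111101111100101011100110 walk d0:-→d1:-→d2:-→d3:-→d4:-→d5:-→d6:-→d7:-→d8:-→d9:H1→d10:-→d11:-→d12:-→d13:-→d14:-→d15:-→d16:H2→d17:-→d18:-→d19:-→d20:H2→d21:-→d22:-→d23:-→d24:-→d25:-→d26:-→d27:-→d28:-→d29:-→d30:H2 -> H2
  + 217.128.0.0/12 (H2) depth=12
  lookup 143.223.2.66: bits 100011111101111100 walk d0:-→d1:-→d2:-→d3:-→d4:-→d5:-→d6:-→d7:-→d8:-→d9:H1→d10:-→d11:-→d12:-→d13:-→d14:-→d15:-→d16:H2→d17:-→d18:- -> H2

== LOOKUPS ==
["no-route","H2","H2","H2","H2"]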